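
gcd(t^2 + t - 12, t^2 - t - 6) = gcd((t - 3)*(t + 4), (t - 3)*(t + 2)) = t - 3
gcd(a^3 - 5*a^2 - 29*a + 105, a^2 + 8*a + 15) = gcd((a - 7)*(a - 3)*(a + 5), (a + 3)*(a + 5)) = a + 5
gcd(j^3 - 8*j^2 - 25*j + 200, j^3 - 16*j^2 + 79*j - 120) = j^2 - 13*j + 40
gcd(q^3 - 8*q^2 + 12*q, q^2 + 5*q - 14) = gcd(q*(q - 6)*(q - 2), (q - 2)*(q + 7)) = q - 2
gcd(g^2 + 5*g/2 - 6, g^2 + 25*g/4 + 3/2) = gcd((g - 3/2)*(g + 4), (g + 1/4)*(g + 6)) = 1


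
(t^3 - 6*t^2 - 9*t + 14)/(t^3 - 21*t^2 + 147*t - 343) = (t^2 + t - 2)/(t^2 - 14*t + 49)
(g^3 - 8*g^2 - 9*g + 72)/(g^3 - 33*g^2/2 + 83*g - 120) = 2*(g^2 - 9)/(2*g^2 - 17*g + 30)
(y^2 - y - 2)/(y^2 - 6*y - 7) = (y - 2)/(y - 7)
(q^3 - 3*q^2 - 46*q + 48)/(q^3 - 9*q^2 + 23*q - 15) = (q^2 - 2*q - 48)/(q^2 - 8*q + 15)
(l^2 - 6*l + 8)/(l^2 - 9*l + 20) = (l - 2)/(l - 5)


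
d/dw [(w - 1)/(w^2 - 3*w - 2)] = (w^2 - 3*w - (w - 1)*(2*w - 3) - 2)/(-w^2 + 3*w + 2)^2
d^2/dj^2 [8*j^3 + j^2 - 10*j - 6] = 48*j + 2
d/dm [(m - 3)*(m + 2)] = 2*m - 1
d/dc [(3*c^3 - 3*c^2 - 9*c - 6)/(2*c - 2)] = 3*(2*c^3 - 4*c^2 + 2*c + 5)/(2*(c^2 - 2*c + 1))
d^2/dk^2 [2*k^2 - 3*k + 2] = 4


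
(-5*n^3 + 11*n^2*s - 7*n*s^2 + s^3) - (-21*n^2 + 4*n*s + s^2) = -5*n^3 + 11*n^2*s + 21*n^2 - 7*n*s^2 - 4*n*s + s^3 - s^2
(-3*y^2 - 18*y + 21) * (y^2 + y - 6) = -3*y^4 - 21*y^3 + 21*y^2 + 129*y - 126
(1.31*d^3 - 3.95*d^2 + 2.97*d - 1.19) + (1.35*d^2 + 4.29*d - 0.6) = 1.31*d^3 - 2.6*d^2 + 7.26*d - 1.79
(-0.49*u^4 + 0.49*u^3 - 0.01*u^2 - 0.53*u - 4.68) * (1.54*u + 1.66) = -0.7546*u^5 - 0.0587999999999999*u^4 + 0.798*u^3 - 0.8328*u^2 - 8.087*u - 7.7688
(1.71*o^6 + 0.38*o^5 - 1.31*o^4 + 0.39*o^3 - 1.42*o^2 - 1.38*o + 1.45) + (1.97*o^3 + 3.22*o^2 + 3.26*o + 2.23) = 1.71*o^6 + 0.38*o^5 - 1.31*o^4 + 2.36*o^3 + 1.8*o^2 + 1.88*o + 3.68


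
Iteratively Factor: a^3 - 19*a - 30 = (a + 2)*(a^2 - 2*a - 15) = (a + 2)*(a + 3)*(a - 5)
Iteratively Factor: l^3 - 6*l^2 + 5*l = (l - 5)*(l^2 - l) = (l - 5)*(l - 1)*(l)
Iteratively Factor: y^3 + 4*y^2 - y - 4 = (y + 1)*(y^2 + 3*y - 4) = (y + 1)*(y + 4)*(y - 1)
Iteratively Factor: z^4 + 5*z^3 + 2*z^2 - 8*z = (z + 4)*(z^3 + z^2 - 2*z) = (z + 2)*(z + 4)*(z^2 - z) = z*(z + 2)*(z + 4)*(z - 1)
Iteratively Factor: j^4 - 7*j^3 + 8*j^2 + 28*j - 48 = (j - 3)*(j^3 - 4*j^2 - 4*j + 16) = (j - 4)*(j - 3)*(j^2 - 4) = (j - 4)*(j - 3)*(j - 2)*(j + 2)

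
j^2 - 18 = (j - 3*sqrt(2))*(j + 3*sqrt(2))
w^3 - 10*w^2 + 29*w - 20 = (w - 5)*(w - 4)*(w - 1)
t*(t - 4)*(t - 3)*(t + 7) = t^4 - 37*t^2 + 84*t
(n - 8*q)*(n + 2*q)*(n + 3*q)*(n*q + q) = n^4*q - 3*n^3*q^2 + n^3*q - 34*n^2*q^3 - 3*n^2*q^2 - 48*n*q^4 - 34*n*q^3 - 48*q^4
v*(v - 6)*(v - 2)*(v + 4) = v^4 - 4*v^3 - 20*v^2 + 48*v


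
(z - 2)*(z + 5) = z^2 + 3*z - 10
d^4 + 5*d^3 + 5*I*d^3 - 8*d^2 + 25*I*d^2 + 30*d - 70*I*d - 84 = (d - 2)*(d + 7)*(d - I)*(d + 6*I)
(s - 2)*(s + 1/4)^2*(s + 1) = s^4 - s^3/2 - 39*s^2/16 - 17*s/16 - 1/8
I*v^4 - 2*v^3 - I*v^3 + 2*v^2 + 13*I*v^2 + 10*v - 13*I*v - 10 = (v - 1)*(v - 2*I)*(v + 5*I)*(I*v + 1)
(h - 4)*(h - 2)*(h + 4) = h^3 - 2*h^2 - 16*h + 32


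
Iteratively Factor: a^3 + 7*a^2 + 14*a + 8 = (a + 1)*(a^2 + 6*a + 8) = (a + 1)*(a + 2)*(a + 4)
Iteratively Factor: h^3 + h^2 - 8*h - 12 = (h + 2)*(h^2 - h - 6) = (h - 3)*(h + 2)*(h + 2)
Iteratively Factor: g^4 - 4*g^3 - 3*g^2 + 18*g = (g - 3)*(g^3 - g^2 - 6*g) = g*(g - 3)*(g^2 - g - 6) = g*(g - 3)^2*(g + 2)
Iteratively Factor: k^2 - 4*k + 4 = (k - 2)*(k - 2)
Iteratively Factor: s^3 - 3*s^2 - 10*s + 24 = (s + 3)*(s^2 - 6*s + 8) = (s - 2)*(s + 3)*(s - 4)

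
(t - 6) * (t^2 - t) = t^3 - 7*t^2 + 6*t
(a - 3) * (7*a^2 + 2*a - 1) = 7*a^3 - 19*a^2 - 7*a + 3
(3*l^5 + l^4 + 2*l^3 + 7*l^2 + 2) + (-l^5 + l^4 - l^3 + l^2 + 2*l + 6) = 2*l^5 + 2*l^4 + l^3 + 8*l^2 + 2*l + 8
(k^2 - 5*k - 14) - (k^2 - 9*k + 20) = 4*k - 34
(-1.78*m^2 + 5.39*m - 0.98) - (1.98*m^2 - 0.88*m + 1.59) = -3.76*m^2 + 6.27*m - 2.57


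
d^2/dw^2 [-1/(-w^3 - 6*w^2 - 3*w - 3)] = 6*(-(w + 2)*(w^3 + 6*w^2 + 3*w + 3) + 3*(w^2 + 4*w + 1)^2)/(w^3 + 6*w^2 + 3*w + 3)^3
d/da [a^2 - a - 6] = 2*a - 1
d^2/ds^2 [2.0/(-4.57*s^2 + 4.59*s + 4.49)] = (-83.5396*s^2 + 83.9052*s + 2.0*(9.14*s - 4.59)*(18.28*s - 9.18) + 82.0772)/(-4.57*s^2 + 4.59*s + 4.49)^3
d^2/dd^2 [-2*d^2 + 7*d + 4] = -4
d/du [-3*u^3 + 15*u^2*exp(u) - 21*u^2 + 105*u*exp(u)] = 15*u^2*exp(u) - 9*u^2 + 135*u*exp(u) - 42*u + 105*exp(u)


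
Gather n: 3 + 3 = 6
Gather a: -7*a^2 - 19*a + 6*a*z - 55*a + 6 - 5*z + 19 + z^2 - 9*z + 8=-7*a^2 + a*(6*z - 74) + z^2 - 14*z + 33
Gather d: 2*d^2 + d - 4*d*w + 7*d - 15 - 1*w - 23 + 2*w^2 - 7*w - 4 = 2*d^2 + d*(8 - 4*w) + 2*w^2 - 8*w - 42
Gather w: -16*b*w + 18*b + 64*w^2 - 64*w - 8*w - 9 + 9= 18*b + 64*w^2 + w*(-16*b - 72)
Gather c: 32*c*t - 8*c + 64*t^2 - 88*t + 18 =c*(32*t - 8) + 64*t^2 - 88*t + 18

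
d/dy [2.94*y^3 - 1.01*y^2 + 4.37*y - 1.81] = 8.82*y^2 - 2.02*y + 4.37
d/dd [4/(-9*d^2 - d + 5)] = 4*(18*d + 1)/(9*d^2 + d - 5)^2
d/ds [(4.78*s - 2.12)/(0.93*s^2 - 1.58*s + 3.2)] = (-4.4454*s^2 + 3.9432*s + 11.9464)/(0.8649*s^4 - 2.9388*s^3 + 8.4484*s^2 - 10.112*s + 10.24)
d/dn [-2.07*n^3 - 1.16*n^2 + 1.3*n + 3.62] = -6.21*n^2 - 2.32*n + 1.3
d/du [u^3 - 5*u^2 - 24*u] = 3*u^2 - 10*u - 24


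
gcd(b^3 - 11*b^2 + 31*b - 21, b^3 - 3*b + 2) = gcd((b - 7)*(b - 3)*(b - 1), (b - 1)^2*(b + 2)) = b - 1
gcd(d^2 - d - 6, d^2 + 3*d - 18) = d - 3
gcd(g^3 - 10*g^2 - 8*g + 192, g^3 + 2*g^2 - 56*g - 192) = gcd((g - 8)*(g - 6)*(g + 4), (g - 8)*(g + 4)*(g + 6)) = g^2 - 4*g - 32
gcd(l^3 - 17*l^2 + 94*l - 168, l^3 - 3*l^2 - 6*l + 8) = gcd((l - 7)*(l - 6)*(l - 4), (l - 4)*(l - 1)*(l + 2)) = l - 4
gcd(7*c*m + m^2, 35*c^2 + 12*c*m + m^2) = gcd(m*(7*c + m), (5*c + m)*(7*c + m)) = 7*c + m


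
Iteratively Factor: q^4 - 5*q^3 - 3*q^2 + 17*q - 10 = (q - 1)*(q^3 - 4*q^2 - 7*q + 10) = (q - 5)*(q - 1)*(q^2 + q - 2) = (q - 5)*(q - 1)^2*(q + 2)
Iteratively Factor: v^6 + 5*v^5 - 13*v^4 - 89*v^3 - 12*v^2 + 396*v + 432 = (v - 3)*(v^5 + 8*v^4 + 11*v^3 - 56*v^2 - 180*v - 144) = (v - 3)*(v + 2)*(v^4 + 6*v^3 - v^2 - 54*v - 72) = (v - 3)*(v + 2)^2*(v^3 + 4*v^2 - 9*v - 36) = (v - 3)^2*(v + 2)^2*(v^2 + 7*v + 12) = (v - 3)^2*(v + 2)^2*(v + 4)*(v + 3)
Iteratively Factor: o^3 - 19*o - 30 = (o + 2)*(o^2 - 2*o - 15) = (o - 5)*(o + 2)*(o + 3)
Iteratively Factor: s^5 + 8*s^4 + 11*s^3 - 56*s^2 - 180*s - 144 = (s - 3)*(s^4 + 11*s^3 + 44*s^2 + 76*s + 48) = (s - 3)*(s + 2)*(s^3 + 9*s^2 + 26*s + 24) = (s - 3)*(s + 2)*(s + 4)*(s^2 + 5*s + 6) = (s - 3)*(s + 2)^2*(s + 4)*(s + 3)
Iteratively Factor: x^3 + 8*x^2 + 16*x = (x + 4)*(x^2 + 4*x) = x*(x + 4)*(x + 4)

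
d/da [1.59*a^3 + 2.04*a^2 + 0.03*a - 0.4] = 4.77*a^2 + 4.08*a + 0.03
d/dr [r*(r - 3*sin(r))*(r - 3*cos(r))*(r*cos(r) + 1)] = -r^4*sin(r) + 4*r^3*cos(r) - 3*sqrt(2)*r^3*cos(2*r + pi/4) + 3*r^2*sin(r) - 9*sqrt(2)*r^2*sin(2*r + pi/4)/2 - 3*r^2*cos(r)/4 + 27*r^2*cos(3*r)/4 - 3*r^2/2 - 3*r*sin(r)/2 + 9*r*sin(3*r)/2 - 6*r*cos(r) + 9*r*cos(2*r) + 9*sin(2*r)/2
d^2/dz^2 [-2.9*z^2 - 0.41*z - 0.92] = -5.80000000000000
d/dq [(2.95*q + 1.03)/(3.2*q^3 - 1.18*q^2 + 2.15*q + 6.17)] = (-18.88*q^3 - 6.407*q^2 + 2.4308*q + 15.987)/(10.24*q^6 - 7.552*q^5 + 15.1524*q^4 + 34.414*q^3 - 9.9387*q^2 + 26.531*q + 38.0689)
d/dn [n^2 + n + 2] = 2*n + 1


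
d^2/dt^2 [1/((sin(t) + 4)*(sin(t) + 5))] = (-4*sin(t)^4 - 27*sin(t)^3 + 5*sin(t)^2 + 234*sin(t) + 122)/((sin(t) + 4)^3*(sin(t) + 5)^3)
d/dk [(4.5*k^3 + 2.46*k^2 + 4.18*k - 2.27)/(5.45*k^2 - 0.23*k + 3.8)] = (24.525*k^4 - 2.07*k^3 + 27.9532*k^2 + 43.439*k + 15.3619)/(29.7025*k^4 - 2.507*k^3 + 41.4729*k^2 - 1.748*k + 14.44)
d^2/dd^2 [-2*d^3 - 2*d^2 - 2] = -12*d - 4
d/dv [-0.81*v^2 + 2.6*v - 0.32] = 2.6 - 1.62*v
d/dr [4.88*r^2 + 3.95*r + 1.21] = 9.76*r + 3.95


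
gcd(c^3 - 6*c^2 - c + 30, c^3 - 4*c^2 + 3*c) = c - 3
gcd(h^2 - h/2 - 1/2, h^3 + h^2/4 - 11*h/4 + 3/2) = h - 1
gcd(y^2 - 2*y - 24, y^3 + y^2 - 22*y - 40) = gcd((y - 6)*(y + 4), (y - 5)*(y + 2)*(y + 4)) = y + 4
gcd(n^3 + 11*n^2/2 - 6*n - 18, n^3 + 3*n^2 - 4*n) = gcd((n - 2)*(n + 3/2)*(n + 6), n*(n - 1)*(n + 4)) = 1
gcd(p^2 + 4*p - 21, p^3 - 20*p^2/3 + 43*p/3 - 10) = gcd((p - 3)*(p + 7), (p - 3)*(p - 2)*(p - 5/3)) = p - 3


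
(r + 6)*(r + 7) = r^2 + 13*r + 42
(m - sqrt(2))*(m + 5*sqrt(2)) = m^2 + 4*sqrt(2)*m - 10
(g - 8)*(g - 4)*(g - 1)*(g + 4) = g^4 - 9*g^3 - 8*g^2 + 144*g - 128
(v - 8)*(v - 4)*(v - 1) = v^3 - 13*v^2 + 44*v - 32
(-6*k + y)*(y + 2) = -6*k*y - 12*k + y^2 + 2*y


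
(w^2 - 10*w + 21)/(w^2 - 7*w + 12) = (w - 7)/(w - 4)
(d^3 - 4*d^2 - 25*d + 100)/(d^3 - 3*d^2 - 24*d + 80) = (d - 5)/(d - 4)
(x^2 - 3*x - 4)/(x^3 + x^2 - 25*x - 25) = (x - 4)/(x^2 - 25)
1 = 1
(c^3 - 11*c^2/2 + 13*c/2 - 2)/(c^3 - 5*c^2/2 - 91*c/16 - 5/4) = 8*(2*c^2 - 3*c + 1)/(16*c^2 + 24*c + 5)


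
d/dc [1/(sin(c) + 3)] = -cos(c)/(sin(c) + 3)^2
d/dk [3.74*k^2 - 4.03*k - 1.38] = 7.48*k - 4.03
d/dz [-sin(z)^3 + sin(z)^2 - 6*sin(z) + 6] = (-3*sin(z)^2 + 2*sin(z) - 6)*cos(z)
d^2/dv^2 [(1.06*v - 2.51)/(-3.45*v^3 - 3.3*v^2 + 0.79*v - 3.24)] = (-75.6999*v^5 + 286.0947*v^4 + 428.35674*v^3 + 265.14153*v^2 - 139.60098*v - 55.96721)/(41.063625*v^9 + 117.83475*v^8 + 84.502575*v^7 + 97.6644*v^6 + 201.974535*v^5 + 59.04567*v^4 + 57.477041*v^3 + 109.992492*v^2 - 24.879312*v + 34.012224)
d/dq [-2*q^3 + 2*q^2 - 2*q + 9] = -6*q^2 + 4*q - 2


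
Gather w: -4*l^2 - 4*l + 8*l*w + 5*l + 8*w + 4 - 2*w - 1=-4*l^2 + l + w*(8*l + 6) + 3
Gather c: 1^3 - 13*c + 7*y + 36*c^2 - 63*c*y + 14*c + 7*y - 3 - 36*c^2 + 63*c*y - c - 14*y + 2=0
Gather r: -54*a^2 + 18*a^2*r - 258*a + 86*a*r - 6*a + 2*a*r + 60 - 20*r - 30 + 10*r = -54*a^2 - 264*a + r*(18*a^2 + 88*a - 10) + 30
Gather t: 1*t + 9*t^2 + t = 9*t^2 + 2*t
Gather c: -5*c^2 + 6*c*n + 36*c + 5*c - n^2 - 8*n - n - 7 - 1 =-5*c^2 + c*(6*n + 41) - n^2 - 9*n - 8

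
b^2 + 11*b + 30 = (b + 5)*(b + 6)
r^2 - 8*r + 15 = (r - 5)*(r - 3)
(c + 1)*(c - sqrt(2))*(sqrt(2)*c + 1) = sqrt(2)*c^3 - c^2 + sqrt(2)*c^2 - sqrt(2)*c - c - sqrt(2)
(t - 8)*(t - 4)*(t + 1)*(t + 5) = t^4 - 6*t^3 - 35*t^2 + 132*t + 160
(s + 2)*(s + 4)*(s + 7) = s^3 + 13*s^2 + 50*s + 56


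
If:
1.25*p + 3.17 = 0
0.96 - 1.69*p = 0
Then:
No Solution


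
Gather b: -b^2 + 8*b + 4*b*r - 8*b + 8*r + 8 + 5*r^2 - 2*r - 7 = -b^2 + 4*b*r + 5*r^2 + 6*r + 1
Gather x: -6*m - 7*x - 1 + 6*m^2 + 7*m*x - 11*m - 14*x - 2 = 6*m^2 - 17*m + x*(7*m - 21) - 3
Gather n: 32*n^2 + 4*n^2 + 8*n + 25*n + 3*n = 36*n^2 + 36*n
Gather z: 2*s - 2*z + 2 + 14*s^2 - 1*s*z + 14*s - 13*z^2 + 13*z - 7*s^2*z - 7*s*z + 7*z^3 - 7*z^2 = 14*s^2 + 16*s + 7*z^3 - 20*z^2 + z*(-7*s^2 - 8*s + 11) + 2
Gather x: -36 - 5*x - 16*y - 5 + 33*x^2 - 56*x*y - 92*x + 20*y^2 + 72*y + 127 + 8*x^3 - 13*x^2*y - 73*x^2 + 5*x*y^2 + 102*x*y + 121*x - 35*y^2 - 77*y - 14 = 8*x^3 + x^2*(-13*y - 40) + x*(5*y^2 + 46*y + 24) - 15*y^2 - 21*y + 72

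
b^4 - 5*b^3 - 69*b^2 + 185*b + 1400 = (b - 8)*(b - 7)*(b + 5)^2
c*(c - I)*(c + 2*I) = c^3 + I*c^2 + 2*c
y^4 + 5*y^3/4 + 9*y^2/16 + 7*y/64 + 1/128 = (y + 1/4)^3*(y + 1/2)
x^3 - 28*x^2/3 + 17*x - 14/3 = (x - 7)*(x - 2)*(x - 1/3)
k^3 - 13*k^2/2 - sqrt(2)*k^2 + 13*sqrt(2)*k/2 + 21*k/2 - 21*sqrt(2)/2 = (k - 7/2)*(k - 3)*(k - sqrt(2))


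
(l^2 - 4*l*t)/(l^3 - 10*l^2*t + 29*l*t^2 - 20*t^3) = l/(l^2 - 6*l*t + 5*t^2)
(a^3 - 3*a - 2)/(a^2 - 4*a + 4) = (a^2 + 2*a + 1)/(a - 2)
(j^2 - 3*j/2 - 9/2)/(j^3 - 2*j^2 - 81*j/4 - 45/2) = 2*(j - 3)/(2*j^2 - 7*j - 30)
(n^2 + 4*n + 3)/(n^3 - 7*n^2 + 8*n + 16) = (n + 3)/(n^2 - 8*n + 16)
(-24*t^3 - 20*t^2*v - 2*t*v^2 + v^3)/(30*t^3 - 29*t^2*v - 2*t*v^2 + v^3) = (-4*t^2 - 4*t*v - v^2)/(5*t^2 - 4*t*v - v^2)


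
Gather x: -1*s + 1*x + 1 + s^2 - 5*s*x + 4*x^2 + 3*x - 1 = s^2 - s + 4*x^2 + x*(4 - 5*s)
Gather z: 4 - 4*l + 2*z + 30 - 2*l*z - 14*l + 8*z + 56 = -18*l + z*(10 - 2*l) + 90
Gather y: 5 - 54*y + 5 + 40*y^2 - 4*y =40*y^2 - 58*y + 10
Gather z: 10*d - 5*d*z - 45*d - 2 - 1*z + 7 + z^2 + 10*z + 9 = -35*d + z^2 + z*(9 - 5*d) + 14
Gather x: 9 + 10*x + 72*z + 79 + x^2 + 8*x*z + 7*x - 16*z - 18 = x^2 + x*(8*z + 17) + 56*z + 70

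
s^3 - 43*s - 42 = (s - 7)*(s + 1)*(s + 6)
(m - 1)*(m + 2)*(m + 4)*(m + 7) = m^4 + 12*m^3 + 37*m^2 + 6*m - 56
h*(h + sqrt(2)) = h^2 + sqrt(2)*h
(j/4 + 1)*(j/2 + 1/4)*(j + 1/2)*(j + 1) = j^4/8 + 3*j^3/4 + 37*j^2/32 + 21*j/32 + 1/8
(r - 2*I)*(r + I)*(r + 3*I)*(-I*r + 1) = -I*r^4 + 3*r^3 - 3*I*r^2 + 11*r + 6*I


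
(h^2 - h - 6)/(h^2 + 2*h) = (h - 3)/h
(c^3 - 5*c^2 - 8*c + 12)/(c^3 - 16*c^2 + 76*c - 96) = (c^2 + c - 2)/(c^2 - 10*c + 16)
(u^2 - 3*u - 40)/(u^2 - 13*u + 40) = (u + 5)/(u - 5)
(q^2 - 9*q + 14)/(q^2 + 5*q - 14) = (q - 7)/(q + 7)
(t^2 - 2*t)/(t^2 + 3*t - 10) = t/(t + 5)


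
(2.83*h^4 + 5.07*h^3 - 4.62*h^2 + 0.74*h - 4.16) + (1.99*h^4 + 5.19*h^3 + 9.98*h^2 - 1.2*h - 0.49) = 4.82*h^4 + 10.26*h^3 + 5.36*h^2 - 0.46*h - 4.65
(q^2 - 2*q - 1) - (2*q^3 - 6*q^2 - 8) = -2*q^3 + 7*q^2 - 2*q + 7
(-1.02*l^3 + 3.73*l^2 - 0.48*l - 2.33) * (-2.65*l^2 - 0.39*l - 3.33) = 2.703*l^5 - 9.4867*l^4 + 3.2139*l^3 - 6.0592*l^2 + 2.5071*l + 7.7589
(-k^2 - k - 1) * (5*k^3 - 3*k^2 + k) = -5*k^5 - 2*k^4 - 3*k^3 + 2*k^2 - k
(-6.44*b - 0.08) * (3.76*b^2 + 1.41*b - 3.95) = -24.2144*b^3 - 9.3812*b^2 + 25.3252*b + 0.316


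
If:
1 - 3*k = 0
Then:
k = 1/3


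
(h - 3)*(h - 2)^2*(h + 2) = h^4 - 5*h^3 + 2*h^2 + 20*h - 24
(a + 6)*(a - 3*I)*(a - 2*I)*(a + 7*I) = a^4 + 6*a^3 + 2*I*a^3 + 29*a^2 + 12*I*a^2 + 174*a - 42*I*a - 252*I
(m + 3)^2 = m^2 + 6*m + 9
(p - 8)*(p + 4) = p^2 - 4*p - 32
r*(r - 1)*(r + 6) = r^3 + 5*r^2 - 6*r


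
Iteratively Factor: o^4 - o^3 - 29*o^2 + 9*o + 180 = (o - 3)*(o^3 + 2*o^2 - 23*o - 60) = (o - 3)*(o + 4)*(o^2 - 2*o - 15) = (o - 3)*(o + 3)*(o + 4)*(o - 5)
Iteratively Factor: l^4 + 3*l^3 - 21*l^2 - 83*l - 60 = (l + 1)*(l^3 + 2*l^2 - 23*l - 60) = (l + 1)*(l + 4)*(l^2 - 2*l - 15) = (l + 1)*(l + 3)*(l + 4)*(l - 5)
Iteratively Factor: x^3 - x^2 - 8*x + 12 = (x - 2)*(x^2 + x - 6) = (x - 2)*(x + 3)*(x - 2)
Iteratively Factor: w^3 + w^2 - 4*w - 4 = (w + 2)*(w^2 - w - 2) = (w - 2)*(w + 2)*(w + 1)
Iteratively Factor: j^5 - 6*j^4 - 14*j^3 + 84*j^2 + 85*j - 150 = (j - 5)*(j^4 - j^3 - 19*j^2 - 11*j + 30) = (j - 5)*(j + 3)*(j^3 - 4*j^2 - 7*j + 10) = (j - 5)*(j + 2)*(j + 3)*(j^2 - 6*j + 5) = (j - 5)*(j - 1)*(j + 2)*(j + 3)*(j - 5)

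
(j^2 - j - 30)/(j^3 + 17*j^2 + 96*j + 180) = (j - 6)/(j^2 + 12*j + 36)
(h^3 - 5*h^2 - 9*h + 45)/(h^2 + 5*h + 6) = (h^2 - 8*h + 15)/(h + 2)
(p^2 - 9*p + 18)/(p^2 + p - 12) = (p - 6)/(p + 4)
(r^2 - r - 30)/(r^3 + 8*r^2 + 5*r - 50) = (r - 6)/(r^2 + 3*r - 10)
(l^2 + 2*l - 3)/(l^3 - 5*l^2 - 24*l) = (l - 1)/(l*(l - 8))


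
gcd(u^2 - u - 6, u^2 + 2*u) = u + 2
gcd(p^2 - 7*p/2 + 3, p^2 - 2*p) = p - 2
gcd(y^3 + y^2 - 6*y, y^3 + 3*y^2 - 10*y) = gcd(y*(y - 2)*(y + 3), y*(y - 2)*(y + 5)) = y^2 - 2*y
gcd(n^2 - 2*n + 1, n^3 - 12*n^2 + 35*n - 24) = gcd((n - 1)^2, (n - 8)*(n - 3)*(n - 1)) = n - 1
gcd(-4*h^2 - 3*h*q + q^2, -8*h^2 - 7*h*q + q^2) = h + q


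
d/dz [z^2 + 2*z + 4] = 2*z + 2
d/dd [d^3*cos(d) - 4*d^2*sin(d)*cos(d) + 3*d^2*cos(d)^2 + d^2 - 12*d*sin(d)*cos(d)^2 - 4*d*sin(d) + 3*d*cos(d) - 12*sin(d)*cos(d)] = -d^3*sin(d) - 3*d^2*sin(2*d) + 3*d^2*cos(d) - 4*d^2*cos(2*d) - 3*d*sin(d) - 4*d*sin(2*d) - 7*d*cos(d) + 3*d*cos(2*d) - 9*d*cos(3*d) + 5*d - 7*sin(d) - 3*sin(3*d) + 3*cos(d) - 12*cos(2*d)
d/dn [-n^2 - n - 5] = -2*n - 1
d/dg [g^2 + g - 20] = 2*g + 1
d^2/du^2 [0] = 0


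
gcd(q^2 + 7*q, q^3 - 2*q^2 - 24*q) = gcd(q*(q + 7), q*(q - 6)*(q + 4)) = q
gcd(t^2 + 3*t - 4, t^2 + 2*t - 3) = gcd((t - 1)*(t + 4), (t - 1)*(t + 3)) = t - 1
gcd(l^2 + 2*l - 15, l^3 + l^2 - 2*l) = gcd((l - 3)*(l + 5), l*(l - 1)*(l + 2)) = 1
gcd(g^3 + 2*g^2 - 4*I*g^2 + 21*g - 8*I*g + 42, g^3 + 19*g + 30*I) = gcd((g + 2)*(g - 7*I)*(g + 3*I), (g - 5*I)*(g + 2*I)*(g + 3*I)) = g + 3*I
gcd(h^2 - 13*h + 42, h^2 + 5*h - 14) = 1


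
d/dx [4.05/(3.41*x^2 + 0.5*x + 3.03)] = (-27.621*x - 2.025)/(3.41*x^2 + 0.5*x + 3.03)^2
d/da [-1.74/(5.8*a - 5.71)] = 10.092/(5.8*a - 5.71)^2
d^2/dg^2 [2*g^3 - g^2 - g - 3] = 12*g - 2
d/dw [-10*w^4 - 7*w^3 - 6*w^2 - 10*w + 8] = -40*w^3 - 21*w^2 - 12*w - 10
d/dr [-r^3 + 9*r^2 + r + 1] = -3*r^2 + 18*r + 1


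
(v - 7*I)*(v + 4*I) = v^2 - 3*I*v + 28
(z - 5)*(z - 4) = z^2 - 9*z + 20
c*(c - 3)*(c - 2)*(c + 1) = c^4 - 4*c^3 + c^2 + 6*c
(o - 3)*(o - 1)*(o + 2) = o^3 - 2*o^2 - 5*o + 6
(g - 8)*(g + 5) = g^2 - 3*g - 40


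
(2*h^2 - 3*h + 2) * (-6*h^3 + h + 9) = -12*h^5 + 18*h^4 - 10*h^3 + 15*h^2 - 25*h + 18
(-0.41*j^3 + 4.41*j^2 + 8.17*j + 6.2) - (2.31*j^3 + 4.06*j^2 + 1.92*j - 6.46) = -2.72*j^3 + 0.350000000000001*j^2 + 6.25*j + 12.66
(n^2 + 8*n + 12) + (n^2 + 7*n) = 2*n^2 + 15*n + 12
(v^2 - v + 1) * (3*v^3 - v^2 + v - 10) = 3*v^5 - 4*v^4 + 5*v^3 - 12*v^2 + 11*v - 10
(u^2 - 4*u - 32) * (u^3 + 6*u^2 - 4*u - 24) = u^5 + 2*u^4 - 60*u^3 - 200*u^2 + 224*u + 768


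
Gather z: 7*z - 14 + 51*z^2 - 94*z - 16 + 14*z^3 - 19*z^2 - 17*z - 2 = 14*z^3 + 32*z^2 - 104*z - 32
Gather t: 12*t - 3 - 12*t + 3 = 0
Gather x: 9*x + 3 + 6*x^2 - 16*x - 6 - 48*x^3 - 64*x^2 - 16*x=-48*x^3 - 58*x^2 - 23*x - 3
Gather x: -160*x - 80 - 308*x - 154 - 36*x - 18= -504*x - 252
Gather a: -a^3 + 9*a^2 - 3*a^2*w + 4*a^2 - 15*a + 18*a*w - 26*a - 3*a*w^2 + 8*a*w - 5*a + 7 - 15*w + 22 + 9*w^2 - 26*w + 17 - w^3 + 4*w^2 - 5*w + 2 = -a^3 + a^2*(13 - 3*w) + a*(-3*w^2 + 26*w - 46) - w^3 + 13*w^2 - 46*w + 48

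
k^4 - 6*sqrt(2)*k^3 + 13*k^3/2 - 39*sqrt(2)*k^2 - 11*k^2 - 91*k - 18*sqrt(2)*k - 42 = (k + 1/2)*(k + 6)*(k - 7*sqrt(2))*(k + sqrt(2))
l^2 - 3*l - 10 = (l - 5)*(l + 2)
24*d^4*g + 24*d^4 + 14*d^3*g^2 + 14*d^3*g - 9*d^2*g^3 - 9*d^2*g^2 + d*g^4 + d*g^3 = (-6*d + g)*(-4*d + g)*(d + g)*(d*g + d)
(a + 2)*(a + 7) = a^2 + 9*a + 14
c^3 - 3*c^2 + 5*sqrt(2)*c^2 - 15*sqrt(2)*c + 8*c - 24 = (c - 3)*(c + sqrt(2))*(c + 4*sqrt(2))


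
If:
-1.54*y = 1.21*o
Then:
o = -1.27272727272727*y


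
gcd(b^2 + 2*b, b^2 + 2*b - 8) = 1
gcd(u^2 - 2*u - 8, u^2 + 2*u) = u + 2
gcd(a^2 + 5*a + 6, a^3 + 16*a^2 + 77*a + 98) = a + 2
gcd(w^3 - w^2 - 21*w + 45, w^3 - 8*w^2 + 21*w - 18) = w^2 - 6*w + 9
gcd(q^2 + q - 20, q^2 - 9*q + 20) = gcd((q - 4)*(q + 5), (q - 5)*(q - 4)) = q - 4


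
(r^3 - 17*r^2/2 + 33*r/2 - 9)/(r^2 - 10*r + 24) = (2*r^2 - 5*r + 3)/(2*(r - 4))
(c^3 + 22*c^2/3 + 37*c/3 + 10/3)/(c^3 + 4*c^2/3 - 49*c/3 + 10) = (3*c^2 + 7*c + 2)/(3*c^2 - 11*c + 6)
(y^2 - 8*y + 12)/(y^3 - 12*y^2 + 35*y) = (y^2 - 8*y + 12)/(y*(y^2 - 12*y + 35))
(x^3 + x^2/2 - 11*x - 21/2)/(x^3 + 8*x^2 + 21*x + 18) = (2*x^2 - 5*x - 7)/(2*(x^2 + 5*x + 6))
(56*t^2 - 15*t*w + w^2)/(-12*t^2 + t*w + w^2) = (56*t^2 - 15*t*w + w^2)/(-12*t^2 + t*w + w^2)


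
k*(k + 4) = k^2 + 4*k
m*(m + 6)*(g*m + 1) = g*m^3 + 6*g*m^2 + m^2 + 6*m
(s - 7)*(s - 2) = s^2 - 9*s + 14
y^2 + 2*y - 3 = (y - 1)*(y + 3)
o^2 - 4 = (o - 2)*(o + 2)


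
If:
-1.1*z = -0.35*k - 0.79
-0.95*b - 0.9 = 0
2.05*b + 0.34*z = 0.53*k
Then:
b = -0.95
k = -4.03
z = -0.56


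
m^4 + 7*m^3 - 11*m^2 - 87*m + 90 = (m - 3)*(m - 1)*(m + 5)*(m + 6)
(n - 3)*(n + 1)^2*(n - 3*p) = n^4 - 3*n^3*p - n^3 + 3*n^2*p - 5*n^2 + 15*n*p - 3*n + 9*p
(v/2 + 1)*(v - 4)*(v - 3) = v^3/2 - 5*v^2/2 - v + 12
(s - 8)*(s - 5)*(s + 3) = s^3 - 10*s^2 + s + 120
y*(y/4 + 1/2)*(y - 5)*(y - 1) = y^4/4 - y^3 - 7*y^2/4 + 5*y/2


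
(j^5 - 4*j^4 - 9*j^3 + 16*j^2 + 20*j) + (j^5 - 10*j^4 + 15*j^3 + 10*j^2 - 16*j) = 2*j^5 - 14*j^4 + 6*j^3 + 26*j^2 + 4*j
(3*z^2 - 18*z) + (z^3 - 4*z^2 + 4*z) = z^3 - z^2 - 14*z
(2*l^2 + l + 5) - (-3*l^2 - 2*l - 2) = 5*l^2 + 3*l + 7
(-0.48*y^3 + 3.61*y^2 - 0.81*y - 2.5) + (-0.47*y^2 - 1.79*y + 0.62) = -0.48*y^3 + 3.14*y^2 - 2.6*y - 1.88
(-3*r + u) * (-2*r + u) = 6*r^2 - 5*r*u + u^2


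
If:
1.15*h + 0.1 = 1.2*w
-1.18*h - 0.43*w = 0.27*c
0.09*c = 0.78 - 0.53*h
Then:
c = 6724.36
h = -1140.40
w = -1092.80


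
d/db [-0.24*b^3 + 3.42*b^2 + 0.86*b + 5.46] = -0.72*b^2 + 6.84*b + 0.86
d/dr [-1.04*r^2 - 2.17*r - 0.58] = -2.08*r - 2.17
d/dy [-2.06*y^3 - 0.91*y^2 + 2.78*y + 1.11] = -6.18*y^2 - 1.82*y + 2.78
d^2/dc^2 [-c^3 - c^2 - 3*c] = -6*c - 2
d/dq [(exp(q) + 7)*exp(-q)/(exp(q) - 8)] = (-exp(2*q) - 14*exp(q) + 56)*exp(-q)/(exp(2*q) - 16*exp(q) + 64)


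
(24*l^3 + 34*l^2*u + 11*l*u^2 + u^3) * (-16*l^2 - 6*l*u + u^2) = -384*l^5 - 688*l^4*u - 356*l^3*u^2 - 48*l^2*u^3 + 5*l*u^4 + u^5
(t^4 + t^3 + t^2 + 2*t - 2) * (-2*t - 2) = -2*t^5 - 4*t^4 - 4*t^3 - 6*t^2 + 4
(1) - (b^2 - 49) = 50 - b^2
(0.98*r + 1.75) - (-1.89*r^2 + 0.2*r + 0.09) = 1.89*r^2 + 0.78*r + 1.66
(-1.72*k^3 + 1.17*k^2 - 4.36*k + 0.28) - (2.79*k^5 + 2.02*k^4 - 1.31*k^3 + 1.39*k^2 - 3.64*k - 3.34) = -2.79*k^5 - 2.02*k^4 - 0.41*k^3 - 0.22*k^2 - 0.72*k + 3.62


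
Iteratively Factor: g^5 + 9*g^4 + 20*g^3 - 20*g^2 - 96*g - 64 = (g - 2)*(g^4 + 11*g^3 + 42*g^2 + 64*g + 32) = (g - 2)*(g + 4)*(g^3 + 7*g^2 + 14*g + 8) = (g - 2)*(g + 4)^2*(g^2 + 3*g + 2) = (g - 2)*(g + 1)*(g + 4)^2*(g + 2)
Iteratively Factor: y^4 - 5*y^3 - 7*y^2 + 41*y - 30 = (y - 2)*(y^3 - 3*y^2 - 13*y + 15) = (y - 2)*(y - 1)*(y^2 - 2*y - 15) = (y - 5)*(y - 2)*(y - 1)*(y + 3)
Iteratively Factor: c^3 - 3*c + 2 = (c - 1)*(c^2 + c - 2) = (c - 1)*(c + 2)*(c - 1)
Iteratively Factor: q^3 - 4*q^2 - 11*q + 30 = (q + 3)*(q^2 - 7*q + 10) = (q - 2)*(q + 3)*(q - 5)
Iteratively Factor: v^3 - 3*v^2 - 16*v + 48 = (v + 4)*(v^2 - 7*v + 12) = (v - 4)*(v + 4)*(v - 3)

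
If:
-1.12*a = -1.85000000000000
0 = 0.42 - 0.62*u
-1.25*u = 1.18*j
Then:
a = 1.65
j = -0.72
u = 0.68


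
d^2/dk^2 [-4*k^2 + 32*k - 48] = -8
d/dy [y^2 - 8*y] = 2*y - 8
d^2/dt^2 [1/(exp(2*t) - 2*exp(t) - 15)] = 2*((1 - 2*exp(t))*(-exp(2*t) + 2*exp(t) + 15) - 4*(1 - exp(t))^2*exp(t))*exp(t)/(-exp(2*t) + 2*exp(t) + 15)^3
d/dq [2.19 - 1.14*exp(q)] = -1.14*exp(q)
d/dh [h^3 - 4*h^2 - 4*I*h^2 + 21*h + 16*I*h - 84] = 3*h^2 - 8*h - 8*I*h + 21 + 16*I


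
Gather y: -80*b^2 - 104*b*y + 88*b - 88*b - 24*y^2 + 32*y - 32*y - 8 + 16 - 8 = -80*b^2 - 104*b*y - 24*y^2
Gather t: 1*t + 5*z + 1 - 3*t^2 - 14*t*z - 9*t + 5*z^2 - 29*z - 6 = -3*t^2 + t*(-14*z - 8) + 5*z^2 - 24*z - 5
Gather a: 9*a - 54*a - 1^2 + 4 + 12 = 15 - 45*a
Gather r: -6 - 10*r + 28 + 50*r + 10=40*r + 32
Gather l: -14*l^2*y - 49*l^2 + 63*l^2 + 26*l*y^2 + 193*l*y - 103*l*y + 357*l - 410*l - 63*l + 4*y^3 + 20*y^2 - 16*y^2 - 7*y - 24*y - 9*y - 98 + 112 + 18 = l^2*(14 - 14*y) + l*(26*y^2 + 90*y - 116) + 4*y^3 + 4*y^2 - 40*y + 32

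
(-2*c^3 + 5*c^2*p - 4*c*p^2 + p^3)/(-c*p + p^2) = 2*c^2/p - 3*c + p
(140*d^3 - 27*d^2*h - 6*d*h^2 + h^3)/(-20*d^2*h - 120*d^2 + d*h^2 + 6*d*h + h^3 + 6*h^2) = (-7*d + h)/(h + 6)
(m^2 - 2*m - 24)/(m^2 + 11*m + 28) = (m - 6)/(m + 7)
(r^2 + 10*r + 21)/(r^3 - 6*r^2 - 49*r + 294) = (r + 3)/(r^2 - 13*r + 42)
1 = 1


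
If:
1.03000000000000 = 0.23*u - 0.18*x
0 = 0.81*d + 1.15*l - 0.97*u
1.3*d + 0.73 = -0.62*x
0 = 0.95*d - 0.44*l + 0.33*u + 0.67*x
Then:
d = -12.08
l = 28.22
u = 23.37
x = 24.15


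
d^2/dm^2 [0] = 0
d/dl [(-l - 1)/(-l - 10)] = 9/(l + 10)^2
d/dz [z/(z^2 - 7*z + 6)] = (6 - z^2)/(z^4 - 14*z^3 + 61*z^2 - 84*z + 36)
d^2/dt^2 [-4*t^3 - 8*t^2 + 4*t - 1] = -24*t - 16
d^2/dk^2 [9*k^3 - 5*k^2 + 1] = 54*k - 10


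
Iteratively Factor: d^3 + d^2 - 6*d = (d + 3)*(d^2 - 2*d) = d*(d + 3)*(d - 2)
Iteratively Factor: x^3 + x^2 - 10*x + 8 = (x + 4)*(x^2 - 3*x + 2) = (x - 1)*(x + 4)*(x - 2)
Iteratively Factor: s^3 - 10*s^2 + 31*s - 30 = (s - 3)*(s^2 - 7*s + 10) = (s - 3)*(s - 2)*(s - 5)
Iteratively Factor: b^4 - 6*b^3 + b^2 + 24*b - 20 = (b + 2)*(b^3 - 8*b^2 + 17*b - 10) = (b - 2)*(b + 2)*(b^2 - 6*b + 5) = (b - 2)*(b - 1)*(b + 2)*(b - 5)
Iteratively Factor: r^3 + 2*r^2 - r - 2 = (r + 2)*(r^2 - 1) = (r + 1)*(r + 2)*(r - 1)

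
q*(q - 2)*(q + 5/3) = q^3 - q^2/3 - 10*q/3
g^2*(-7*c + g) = -7*c*g^2 + g^3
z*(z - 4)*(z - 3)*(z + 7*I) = z^4 - 7*z^3 + 7*I*z^3 + 12*z^2 - 49*I*z^2 + 84*I*z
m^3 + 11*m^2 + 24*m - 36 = (m - 1)*(m + 6)^2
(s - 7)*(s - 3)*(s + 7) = s^3 - 3*s^2 - 49*s + 147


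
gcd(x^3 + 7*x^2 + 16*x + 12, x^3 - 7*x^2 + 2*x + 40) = x + 2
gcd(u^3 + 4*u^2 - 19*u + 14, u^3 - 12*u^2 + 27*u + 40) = 1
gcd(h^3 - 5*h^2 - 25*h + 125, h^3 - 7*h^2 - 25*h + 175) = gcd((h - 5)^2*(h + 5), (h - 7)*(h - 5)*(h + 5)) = h^2 - 25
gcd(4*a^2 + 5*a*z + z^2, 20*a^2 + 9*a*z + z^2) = 4*a + z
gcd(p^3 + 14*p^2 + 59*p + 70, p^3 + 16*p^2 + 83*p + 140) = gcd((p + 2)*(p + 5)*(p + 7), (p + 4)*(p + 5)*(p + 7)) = p^2 + 12*p + 35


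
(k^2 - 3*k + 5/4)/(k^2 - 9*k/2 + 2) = (k - 5/2)/(k - 4)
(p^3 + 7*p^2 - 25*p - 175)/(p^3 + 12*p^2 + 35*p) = (p - 5)/p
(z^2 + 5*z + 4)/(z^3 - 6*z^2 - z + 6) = (z + 4)/(z^2 - 7*z + 6)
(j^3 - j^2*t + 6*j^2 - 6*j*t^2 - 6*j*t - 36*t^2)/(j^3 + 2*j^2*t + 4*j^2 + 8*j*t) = (j^2 - 3*j*t + 6*j - 18*t)/(j*(j + 4))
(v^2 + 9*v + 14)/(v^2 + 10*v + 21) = (v + 2)/(v + 3)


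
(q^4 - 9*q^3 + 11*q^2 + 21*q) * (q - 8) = q^5 - 17*q^4 + 83*q^3 - 67*q^2 - 168*q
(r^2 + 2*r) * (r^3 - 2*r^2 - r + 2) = r^5 - 5*r^3 + 4*r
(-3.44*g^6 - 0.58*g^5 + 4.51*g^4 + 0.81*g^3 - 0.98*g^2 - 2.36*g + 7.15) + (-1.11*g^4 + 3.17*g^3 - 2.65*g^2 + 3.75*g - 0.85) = -3.44*g^6 - 0.58*g^5 + 3.4*g^4 + 3.98*g^3 - 3.63*g^2 + 1.39*g + 6.3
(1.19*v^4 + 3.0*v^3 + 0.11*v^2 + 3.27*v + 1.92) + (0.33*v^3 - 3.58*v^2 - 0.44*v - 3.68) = 1.19*v^4 + 3.33*v^3 - 3.47*v^2 + 2.83*v - 1.76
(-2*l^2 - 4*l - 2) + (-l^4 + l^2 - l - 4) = -l^4 - l^2 - 5*l - 6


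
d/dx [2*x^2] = 4*x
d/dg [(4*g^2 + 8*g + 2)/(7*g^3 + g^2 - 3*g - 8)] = 2*(-14*g^4 - 56*g^3 - 31*g^2 - 34*g - 29)/(49*g^6 + 14*g^5 - 41*g^4 - 118*g^3 - 7*g^2 + 48*g + 64)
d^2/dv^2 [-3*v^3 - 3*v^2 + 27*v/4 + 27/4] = -18*v - 6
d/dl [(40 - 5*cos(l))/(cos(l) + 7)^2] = 5*(23 - cos(l))*sin(l)/(cos(l) + 7)^3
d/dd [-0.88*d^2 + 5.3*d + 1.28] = 5.3 - 1.76*d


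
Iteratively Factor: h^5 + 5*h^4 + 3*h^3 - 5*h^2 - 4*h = (h + 4)*(h^4 + h^3 - h^2 - h) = (h + 1)*(h + 4)*(h^3 - h) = h*(h + 1)*(h + 4)*(h^2 - 1) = h*(h - 1)*(h + 1)*(h + 4)*(h + 1)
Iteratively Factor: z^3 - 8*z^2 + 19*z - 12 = (z - 3)*(z^2 - 5*z + 4) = (z - 4)*(z - 3)*(z - 1)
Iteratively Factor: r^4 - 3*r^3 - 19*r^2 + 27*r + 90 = (r - 3)*(r^3 - 19*r - 30) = (r - 3)*(r + 2)*(r^2 - 2*r - 15) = (r - 5)*(r - 3)*(r + 2)*(r + 3)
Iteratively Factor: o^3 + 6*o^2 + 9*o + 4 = (o + 1)*(o^2 + 5*o + 4) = (o + 1)*(o + 4)*(o + 1)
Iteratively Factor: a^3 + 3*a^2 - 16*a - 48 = (a + 4)*(a^2 - a - 12) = (a + 3)*(a + 4)*(a - 4)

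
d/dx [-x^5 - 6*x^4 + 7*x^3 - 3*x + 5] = -5*x^4 - 24*x^3 + 21*x^2 - 3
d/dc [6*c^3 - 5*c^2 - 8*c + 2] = 18*c^2 - 10*c - 8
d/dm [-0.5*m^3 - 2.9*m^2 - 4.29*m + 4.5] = -1.5*m^2 - 5.8*m - 4.29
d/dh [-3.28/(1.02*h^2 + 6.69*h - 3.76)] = (6.6912*h + 21.9432)/(1.02*h^2 + 6.69*h - 3.76)^2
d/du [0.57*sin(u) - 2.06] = 0.57*cos(u)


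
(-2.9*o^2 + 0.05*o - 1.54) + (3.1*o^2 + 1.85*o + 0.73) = 0.2*o^2 + 1.9*o - 0.81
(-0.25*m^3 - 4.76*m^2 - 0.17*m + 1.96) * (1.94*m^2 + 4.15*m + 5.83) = -0.485*m^5 - 10.2719*m^4 - 21.5413*m^3 - 24.6539*m^2 + 7.1429*m + 11.4268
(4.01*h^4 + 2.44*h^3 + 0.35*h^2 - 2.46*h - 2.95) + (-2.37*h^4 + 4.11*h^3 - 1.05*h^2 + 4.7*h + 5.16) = 1.64*h^4 + 6.55*h^3 - 0.7*h^2 + 2.24*h + 2.21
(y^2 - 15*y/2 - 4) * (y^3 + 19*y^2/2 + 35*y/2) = y^5 + 2*y^4 - 231*y^3/4 - 677*y^2/4 - 70*y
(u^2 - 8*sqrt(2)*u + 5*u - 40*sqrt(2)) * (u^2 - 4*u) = u^4 - 8*sqrt(2)*u^3 + u^3 - 20*u^2 - 8*sqrt(2)*u^2 + 160*sqrt(2)*u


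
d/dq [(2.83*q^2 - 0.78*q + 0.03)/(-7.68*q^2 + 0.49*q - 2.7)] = (-4.6037*q^2 - 14.8212*q + 2.0913)/(58.9824*q^4 - 7.5264*q^3 + 41.7121*q^2 - 2.646*q + 7.29)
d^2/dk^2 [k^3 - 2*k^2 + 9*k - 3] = 6*k - 4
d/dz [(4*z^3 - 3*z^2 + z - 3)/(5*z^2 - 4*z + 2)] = (20*z^4 - 32*z^3 + 31*z^2 + 18*z - 10)/(25*z^4 - 40*z^3 + 36*z^2 - 16*z + 4)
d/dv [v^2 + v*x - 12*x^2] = 2*v + x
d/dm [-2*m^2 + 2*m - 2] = 2 - 4*m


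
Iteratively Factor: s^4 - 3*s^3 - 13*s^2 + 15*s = (s - 1)*(s^3 - 2*s^2 - 15*s) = (s - 5)*(s - 1)*(s^2 + 3*s) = s*(s - 5)*(s - 1)*(s + 3)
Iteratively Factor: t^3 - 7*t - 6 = (t - 3)*(t^2 + 3*t + 2) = (t - 3)*(t + 2)*(t + 1)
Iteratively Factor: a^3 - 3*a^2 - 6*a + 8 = (a - 1)*(a^2 - 2*a - 8) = (a - 1)*(a + 2)*(a - 4)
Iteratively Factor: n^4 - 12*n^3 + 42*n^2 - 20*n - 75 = (n - 3)*(n^3 - 9*n^2 + 15*n + 25) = (n - 5)*(n - 3)*(n^2 - 4*n - 5) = (n - 5)^2*(n - 3)*(n + 1)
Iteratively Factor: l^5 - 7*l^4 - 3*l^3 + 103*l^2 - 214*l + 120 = (l - 2)*(l^4 - 5*l^3 - 13*l^2 + 77*l - 60) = (l - 3)*(l - 2)*(l^3 - 2*l^2 - 19*l + 20) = (l - 3)*(l - 2)*(l - 1)*(l^2 - l - 20) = (l - 3)*(l - 2)*(l - 1)*(l + 4)*(l - 5)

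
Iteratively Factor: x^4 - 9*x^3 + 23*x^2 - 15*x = (x - 5)*(x^3 - 4*x^2 + 3*x) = (x - 5)*(x - 1)*(x^2 - 3*x) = (x - 5)*(x - 3)*(x - 1)*(x)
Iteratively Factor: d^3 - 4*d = (d + 2)*(d^2 - 2*d) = d*(d + 2)*(d - 2)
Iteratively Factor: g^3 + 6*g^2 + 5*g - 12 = (g + 3)*(g^2 + 3*g - 4) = (g + 3)*(g + 4)*(g - 1)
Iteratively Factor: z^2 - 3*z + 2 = (z - 1)*(z - 2)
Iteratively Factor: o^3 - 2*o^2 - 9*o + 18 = (o - 3)*(o^2 + o - 6) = (o - 3)*(o + 3)*(o - 2)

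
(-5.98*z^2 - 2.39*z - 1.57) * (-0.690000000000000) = 4.1262*z^2 + 1.6491*z + 1.0833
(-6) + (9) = 3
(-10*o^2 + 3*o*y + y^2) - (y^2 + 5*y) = -10*o^2 + 3*o*y - 5*y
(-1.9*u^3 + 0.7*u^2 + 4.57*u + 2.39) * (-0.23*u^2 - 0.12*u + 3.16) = 0.437*u^5 + 0.067*u^4 - 7.1391*u^3 + 1.1139*u^2 + 14.1544*u + 7.5524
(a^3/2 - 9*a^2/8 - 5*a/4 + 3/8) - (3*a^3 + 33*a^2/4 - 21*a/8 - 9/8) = -5*a^3/2 - 75*a^2/8 + 11*a/8 + 3/2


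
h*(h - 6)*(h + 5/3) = h^3 - 13*h^2/3 - 10*h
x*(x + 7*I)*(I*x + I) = I*x^3 - 7*x^2 + I*x^2 - 7*x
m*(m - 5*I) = m^2 - 5*I*m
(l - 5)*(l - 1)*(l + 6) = l^3 - 31*l + 30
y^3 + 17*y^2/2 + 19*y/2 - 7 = (y - 1/2)*(y + 2)*(y + 7)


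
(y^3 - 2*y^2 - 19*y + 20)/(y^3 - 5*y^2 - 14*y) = (-y^3 + 2*y^2 + 19*y - 20)/(y*(-y^2 + 5*y + 14))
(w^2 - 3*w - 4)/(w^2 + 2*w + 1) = (w - 4)/(w + 1)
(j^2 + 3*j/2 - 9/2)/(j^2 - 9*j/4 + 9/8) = 4*(j + 3)/(4*j - 3)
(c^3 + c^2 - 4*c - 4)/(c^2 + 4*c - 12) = (c^2 + 3*c + 2)/(c + 6)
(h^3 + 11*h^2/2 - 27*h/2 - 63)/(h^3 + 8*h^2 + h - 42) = (h^2 + 5*h/2 - 21)/(h^2 + 5*h - 14)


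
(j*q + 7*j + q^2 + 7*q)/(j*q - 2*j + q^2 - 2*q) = (q + 7)/(q - 2)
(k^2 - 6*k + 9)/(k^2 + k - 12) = (k - 3)/(k + 4)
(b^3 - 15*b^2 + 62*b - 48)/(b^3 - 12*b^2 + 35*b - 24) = (b - 6)/(b - 3)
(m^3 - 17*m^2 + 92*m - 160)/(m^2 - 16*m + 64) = (m^2 - 9*m + 20)/(m - 8)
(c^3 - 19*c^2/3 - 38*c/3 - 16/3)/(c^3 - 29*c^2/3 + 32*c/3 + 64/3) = (3*c + 2)/(3*c - 8)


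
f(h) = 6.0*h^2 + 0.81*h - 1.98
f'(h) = 12.0*h + 0.81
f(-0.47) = -1.04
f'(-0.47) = -4.83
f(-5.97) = 207.03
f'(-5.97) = -70.83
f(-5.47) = 173.11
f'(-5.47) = -64.83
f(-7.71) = 348.44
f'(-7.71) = -91.71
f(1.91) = 21.46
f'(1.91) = 23.73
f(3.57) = 77.38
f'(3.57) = 43.65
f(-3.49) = 68.27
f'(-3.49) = -41.07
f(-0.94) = 2.56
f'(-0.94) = -10.47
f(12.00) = 871.74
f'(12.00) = 144.81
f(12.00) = 871.74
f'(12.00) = 144.81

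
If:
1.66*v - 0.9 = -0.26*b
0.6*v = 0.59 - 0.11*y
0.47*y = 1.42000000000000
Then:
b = 0.72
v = 0.43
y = 3.02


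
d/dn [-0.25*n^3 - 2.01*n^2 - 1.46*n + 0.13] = -0.75*n^2 - 4.02*n - 1.46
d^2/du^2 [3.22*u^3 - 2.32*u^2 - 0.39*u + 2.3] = 19.32*u - 4.64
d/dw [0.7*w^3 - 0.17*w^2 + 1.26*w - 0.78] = 2.1*w^2 - 0.34*w + 1.26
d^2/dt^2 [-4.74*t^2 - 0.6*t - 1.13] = -9.48000000000000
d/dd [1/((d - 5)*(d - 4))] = (9 - 2*d)/(d^4 - 18*d^3 + 121*d^2 - 360*d + 400)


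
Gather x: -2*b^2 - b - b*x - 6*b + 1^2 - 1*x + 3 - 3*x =-2*b^2 - 7*b + x*(-b - 4) + 4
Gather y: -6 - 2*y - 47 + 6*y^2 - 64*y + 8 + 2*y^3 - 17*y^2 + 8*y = 2*y^3 - 11*y^2 - 58*y - 45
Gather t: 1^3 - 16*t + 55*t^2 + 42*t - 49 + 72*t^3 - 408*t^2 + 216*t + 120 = 72*t^3 - 353*t^2 + 242*t + 72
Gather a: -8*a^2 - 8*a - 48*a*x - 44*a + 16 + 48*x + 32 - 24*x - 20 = -8*a^2 + a*(-48*x - 52) + 24*x + 28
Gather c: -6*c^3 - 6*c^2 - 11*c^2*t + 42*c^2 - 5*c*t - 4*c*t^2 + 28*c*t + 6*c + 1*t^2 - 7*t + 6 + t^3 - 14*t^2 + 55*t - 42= -6*c^3 + c^2*(36 - 11*t) + c*(-4*t^2 + 23*t + 6) + t^3 - 13*t^2 + 48*t - 36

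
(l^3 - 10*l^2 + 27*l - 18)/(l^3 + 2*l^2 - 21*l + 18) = (l - 6)/(l + 6)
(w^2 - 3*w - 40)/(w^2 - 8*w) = (w + 5)/w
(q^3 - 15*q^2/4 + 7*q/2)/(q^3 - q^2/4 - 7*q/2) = (4*q - 7)/(4*q + 7)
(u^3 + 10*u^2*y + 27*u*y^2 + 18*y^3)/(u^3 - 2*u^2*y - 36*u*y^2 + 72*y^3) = (u^2 + 4*u*y + 3*y^2)/(u^2 - 8*u*y + 12*y^2)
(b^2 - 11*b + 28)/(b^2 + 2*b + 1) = (b^2 - 11*b + 28)/(b^2 + 2*b + 1)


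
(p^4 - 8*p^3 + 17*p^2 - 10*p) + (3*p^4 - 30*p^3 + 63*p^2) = 4*p^4 - 38*p^3 + 80*p^2 - 10*p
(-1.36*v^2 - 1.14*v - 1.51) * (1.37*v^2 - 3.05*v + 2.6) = -1.8632*v^4 + 2.5862*v^3 - 2.1277*v^2 + 1.6415*v - 3.926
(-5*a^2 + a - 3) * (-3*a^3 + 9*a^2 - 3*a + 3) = 15*a^5 - 48*a^4 + 33*a^3 - 45*a^2 + 12*a - 9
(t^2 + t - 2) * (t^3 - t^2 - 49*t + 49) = t^5 - 52*t^3 + 2*t^2 + 147*t - 98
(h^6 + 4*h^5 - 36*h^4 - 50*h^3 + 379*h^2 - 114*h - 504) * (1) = h^6 + 4*h^5 - 36*h^4 - 50*h^3 + 379*h^2 - 114*h - 504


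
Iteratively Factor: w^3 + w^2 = (w + 1)*(w^2) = w*(w + 1)*(w)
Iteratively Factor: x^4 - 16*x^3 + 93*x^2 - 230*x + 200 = (x - 4)*(x^3 - 12*x^2 + 45*x - 50) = (x - 5)*(x - 4)*(x^2 - 7*x + 10) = (x - 5)^2*(x - 4)*(x - 2)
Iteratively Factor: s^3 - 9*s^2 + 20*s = (s - 5)*(s^2 - 4*s) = s*(s - 5)*(s - 4)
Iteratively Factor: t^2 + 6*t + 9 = (t + 3)*(t + 3)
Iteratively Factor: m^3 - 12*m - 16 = (m + 2)*(m^2 - 2*m - 8) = (m - 4)*(m + 2)*(m + 2)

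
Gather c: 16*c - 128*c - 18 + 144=126 - 112*c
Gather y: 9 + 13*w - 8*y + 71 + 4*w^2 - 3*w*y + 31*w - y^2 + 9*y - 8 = 4*w^2 + 44*w - y^2 + y*(1 - 3*w) + 72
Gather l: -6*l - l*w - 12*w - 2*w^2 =l*(-w - 6) - 2*w^2 - 12*w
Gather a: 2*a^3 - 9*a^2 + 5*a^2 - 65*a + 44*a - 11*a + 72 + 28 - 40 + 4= 2*a^3 - 4*a^2 - 32*a + 64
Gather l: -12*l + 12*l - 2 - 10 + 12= 0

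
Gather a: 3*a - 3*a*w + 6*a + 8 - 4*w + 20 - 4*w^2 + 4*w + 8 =a*(9 - 3*w) - 4*w^2 + 36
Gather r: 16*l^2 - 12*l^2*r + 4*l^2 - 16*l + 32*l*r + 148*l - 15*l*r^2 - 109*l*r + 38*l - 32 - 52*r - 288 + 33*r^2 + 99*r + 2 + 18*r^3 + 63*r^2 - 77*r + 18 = 20*l^2 + 170*l + 18*r^3 + r^2*(96 - 15*l) + r*(-12*l^2 - 77*l - 30) - 300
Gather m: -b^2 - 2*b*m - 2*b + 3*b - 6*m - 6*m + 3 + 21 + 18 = -b^2 + b + m*(-2*b - 12) + 42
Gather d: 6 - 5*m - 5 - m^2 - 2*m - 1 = -m^2 - 7*m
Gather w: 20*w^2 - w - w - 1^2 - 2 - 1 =20*w^2 - 2*w - 4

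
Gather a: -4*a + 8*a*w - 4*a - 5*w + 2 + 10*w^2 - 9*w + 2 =a*(8*w - 8) + 10*w^2 - 14*w + 4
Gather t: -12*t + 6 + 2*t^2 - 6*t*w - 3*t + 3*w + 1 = 2*t^2 + t*(-6*w - 15) + 3*w + 7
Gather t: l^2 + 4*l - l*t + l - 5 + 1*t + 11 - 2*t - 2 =l^2 + 5*l + t*(-l - 1) + 4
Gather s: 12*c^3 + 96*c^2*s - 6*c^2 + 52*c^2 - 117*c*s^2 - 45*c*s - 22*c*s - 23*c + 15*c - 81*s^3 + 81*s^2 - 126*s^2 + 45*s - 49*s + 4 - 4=12*c^3 + 46*c^2 - 8*c - 81*s^3 + s^2*(-117*c - 45) + s*(96*c^2 - 67*c - 4)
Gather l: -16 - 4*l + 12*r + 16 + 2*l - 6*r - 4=-2*l + 6*r - 4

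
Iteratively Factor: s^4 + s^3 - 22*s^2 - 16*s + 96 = (s - 2)*(s^3 + 3*s^2 - 16*s - 48) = (s - 2)*(s + 3)*(s^2 - 16) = (s - 2)*(s + 3)*(s + 4)*(s - 4)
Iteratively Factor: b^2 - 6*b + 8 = (b - 2)*(b - 4)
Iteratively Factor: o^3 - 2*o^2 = (o)*(o^2 - 2*o) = o^2*(o - 2)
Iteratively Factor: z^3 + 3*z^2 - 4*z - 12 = (z - 2)*(z^2 + 5*z + 6) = (z - 2)*(z + 3)*(z + 2)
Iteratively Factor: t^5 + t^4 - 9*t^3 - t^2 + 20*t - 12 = (t - 1)*(t^4 + 2*t^3 - 7*t^2 - 8*t + 12) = (t - 1)*(t + 3)*(t^3 - t^2 - 4*t + 4) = (t - 1)^2*(t + 3)*(t^2 - 4) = (t - 1)^2*(t + 2)*(t + 3)*(t - 2)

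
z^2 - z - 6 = (z - 3)*(z + 2)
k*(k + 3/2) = k^2 + 3*k/2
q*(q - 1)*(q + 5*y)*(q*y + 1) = q^4*y + 5*q^3*y^2 - q^3*y + q^3 - 5*q^2*y^2 + 5*q^2*y - q^2 - 5*q*y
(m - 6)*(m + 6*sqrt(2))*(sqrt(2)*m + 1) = sqrt(2)*m^3 - 6*sqrt(2)*m^2 + 13*m^2 - 78*m + 6*sqrt(2)*m - 36*sqrt(2)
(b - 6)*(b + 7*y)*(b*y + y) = b^3*y + 7*b^2*y^2 - 5*b^2*y - 35*b*y^2 - 6*b*y - 42*y^2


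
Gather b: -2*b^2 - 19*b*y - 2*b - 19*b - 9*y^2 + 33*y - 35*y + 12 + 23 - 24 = -2*b^2 + b*(-19*y - 21) - 9*y^2 - 2*y + 11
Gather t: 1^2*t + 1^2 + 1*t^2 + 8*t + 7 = t^2 + 9*t + 8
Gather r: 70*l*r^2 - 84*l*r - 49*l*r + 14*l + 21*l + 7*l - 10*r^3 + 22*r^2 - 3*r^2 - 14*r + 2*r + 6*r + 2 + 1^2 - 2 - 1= 42*l - 10*r^3 + r^2*(70*l + 19) + r*(-133*l - 6)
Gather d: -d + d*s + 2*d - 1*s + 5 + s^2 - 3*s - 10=d*(s + 1) + s^2 - 4*s - 5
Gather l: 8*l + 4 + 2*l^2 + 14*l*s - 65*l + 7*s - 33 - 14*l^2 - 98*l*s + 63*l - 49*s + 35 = -12*l^2 + l*(6 - 84*s) - 42*s + 6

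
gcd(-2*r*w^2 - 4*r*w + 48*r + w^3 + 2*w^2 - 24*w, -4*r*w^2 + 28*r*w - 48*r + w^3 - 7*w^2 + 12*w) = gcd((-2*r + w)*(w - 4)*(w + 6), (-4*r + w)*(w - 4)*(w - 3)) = w - 4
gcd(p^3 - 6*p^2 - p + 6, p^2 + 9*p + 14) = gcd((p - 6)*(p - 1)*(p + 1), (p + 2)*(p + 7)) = 1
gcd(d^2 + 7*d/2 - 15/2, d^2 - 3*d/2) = d - 3/2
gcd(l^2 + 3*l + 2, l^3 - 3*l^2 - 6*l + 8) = l + 2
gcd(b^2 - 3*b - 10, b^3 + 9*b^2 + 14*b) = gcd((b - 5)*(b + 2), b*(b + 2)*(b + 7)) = b + 2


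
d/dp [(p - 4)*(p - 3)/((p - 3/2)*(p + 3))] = 2*(17*p^2 - 66*p + 27)/(4*p^4 + 12*p^3 - 27*p^2 - 54*p + 81)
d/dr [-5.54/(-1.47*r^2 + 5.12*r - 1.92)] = (28.3648 - 16.2876*r)/(1.47*r^2 - 5.12*r + 1.92)^2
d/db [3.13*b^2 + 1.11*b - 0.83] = 6.26*b + 1.11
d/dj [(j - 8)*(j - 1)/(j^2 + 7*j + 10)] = 2*(8*j^2 + 2*j - 73)/(j^4 + 14*j^3 + 69*j^2 + 140*j + 100)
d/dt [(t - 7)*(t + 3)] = 2*t - 4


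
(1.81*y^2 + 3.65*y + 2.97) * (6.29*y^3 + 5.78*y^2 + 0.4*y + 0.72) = 11.3849*y^5 + 33.4203*y^4 + 40.5023*y^3 + 19.9298*y^2 + 3.816*y + 2.1384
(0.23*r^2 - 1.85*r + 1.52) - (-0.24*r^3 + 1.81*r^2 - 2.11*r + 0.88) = 0.24*r^3 - 1.58*r^2 + 0.26*r + 0.64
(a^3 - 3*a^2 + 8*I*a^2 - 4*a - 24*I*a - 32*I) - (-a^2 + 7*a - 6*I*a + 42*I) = a^3 - 2*a^2 + 8*I*a^2 - 11*a - 18*I*a - 74*I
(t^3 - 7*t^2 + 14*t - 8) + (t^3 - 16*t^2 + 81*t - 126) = 2*t^3 - 23*t^2 + 95*t - 134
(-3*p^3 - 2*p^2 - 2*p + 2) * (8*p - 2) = -24*p^4 - 10*p^3 - 12*p^2 + 20*p - 4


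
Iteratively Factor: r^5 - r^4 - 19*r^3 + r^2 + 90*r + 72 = (r - 4)*(r^4 + 3*r^3 - 7*r^2 - 27*r - 18) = (r - 4)*(r + 1)*(r^3 + 2*r^2 - 9*r - 18) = (r - 4)*(r - 3)*(r + 1)*(r^2 + 5*r + 6) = (r - 4)*(r - 3)*(r + 1)*(r + 3)*(r + 2)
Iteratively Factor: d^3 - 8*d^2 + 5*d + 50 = (d + 2)*(d^2 - 10*d + 25) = (d - 5)*(d + 2)*(d - 5)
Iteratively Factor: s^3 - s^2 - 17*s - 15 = (s - 5)*(s^2 + 4*s + 3) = (s - 5)*(s + 1)*(s + 3)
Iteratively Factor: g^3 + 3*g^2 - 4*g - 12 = (g + 3)*(g^2 - 4) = (g + 2)*(g + 3)*(g - 2)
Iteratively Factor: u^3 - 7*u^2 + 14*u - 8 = (u - 1)*(u^2 - 6*u + 8) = (u - 2)*(u - 1)*(u - 4)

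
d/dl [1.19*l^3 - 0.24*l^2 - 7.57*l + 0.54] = 3.57*l^2 - 0.48*l - 7.57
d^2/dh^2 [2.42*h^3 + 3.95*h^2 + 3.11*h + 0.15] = 14.52*h + 7.9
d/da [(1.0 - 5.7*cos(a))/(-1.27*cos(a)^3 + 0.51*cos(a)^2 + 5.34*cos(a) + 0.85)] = (14.478*cos(a)^3 - 6.717*cos(a)^2 + 1.02*cos(a) + 10.185)*sin(a)/(1.6129*cos(a)^6 - 1.2954*cos(a)^5 - 13.3035*cos(a)^4 + 3.2878*cos(a)^3 + 29.3826*cos(a)^2 + 9.078*cos(a) + 0.7225)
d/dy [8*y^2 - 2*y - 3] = 16*y - 2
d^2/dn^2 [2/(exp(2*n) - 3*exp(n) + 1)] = 2*((3 - 4*exp(n))*(exp(2*n) - 3*exp(n) + 1) + 2*(2*exp(n) - 3)^2*exp(n))*exp(n)/(exp(2*n) - 3*exp(n) + 1)^3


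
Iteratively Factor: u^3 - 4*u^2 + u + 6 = (u + 1)*(u^2 - 5*u + 6) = (u - 3)*(u + 1)*(u - 2)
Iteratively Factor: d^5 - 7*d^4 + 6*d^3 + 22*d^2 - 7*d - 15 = (d - 1)*(d^4 - 6*d^3 + 22*d + 15) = (d - 5)*(d - 1)*(d^3 - d^2 - 5*d - 3) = (d - 5)*(d - 3)*(d - 1)*(d^2 + 2*d + 1) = (d - 5)*(d - 3)*(d - 1)*(d + 1)*(d + 1)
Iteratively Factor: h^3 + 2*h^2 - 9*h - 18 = (h - 3)*(h^2 + 5*h + 6) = (h - 3)*(h + 2)*(h + 3)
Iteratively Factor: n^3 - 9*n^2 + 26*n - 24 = (n - 3)*(n^2 - 6*n + 8) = (n - 3)*(n - 2)*(n - 4)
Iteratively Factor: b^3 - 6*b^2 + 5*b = (b)*(b^2 - 6*b + 5) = b*(b - 5)*(b - 1)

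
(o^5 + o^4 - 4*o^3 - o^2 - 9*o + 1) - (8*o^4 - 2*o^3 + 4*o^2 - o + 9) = o^5 - 7*o^4 - 2*o^3 - 5*o^2 - 8*o - 8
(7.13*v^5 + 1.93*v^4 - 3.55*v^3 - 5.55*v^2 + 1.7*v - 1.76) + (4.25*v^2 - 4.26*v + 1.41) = 7.13*v^5 + 1.93*v^4 - 3.55*v^3 - 1.3*v^2 - 2.56*v - 0.35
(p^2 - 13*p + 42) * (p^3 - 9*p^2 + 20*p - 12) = p^5 - 22*p^4 + 179*p^3 - 650*p^2 + 996*p - 504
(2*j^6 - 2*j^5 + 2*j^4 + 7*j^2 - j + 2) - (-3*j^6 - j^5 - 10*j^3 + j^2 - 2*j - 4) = 5*j^6 - j^5 + 2*j^4 + 10*j^3 + 6*j^2 + j + 6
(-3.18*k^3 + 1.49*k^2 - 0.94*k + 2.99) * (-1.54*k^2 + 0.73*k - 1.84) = 4.8972*k^5 - 4.616*k^4 + 8.3865*k^3 - 8.0324*k^2 + 3.9123*k - 5.5016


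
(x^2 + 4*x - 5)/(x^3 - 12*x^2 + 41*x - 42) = (x^2 + 4*x - 5)/(x^3 - 12*x^2 + 41*x - 42)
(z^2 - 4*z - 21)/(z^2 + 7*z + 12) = (z - 7)/(z + 4)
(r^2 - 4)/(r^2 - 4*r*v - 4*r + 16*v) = (r^2 - 4)/(r^2 - 4*r*v - 4*r + 16*v)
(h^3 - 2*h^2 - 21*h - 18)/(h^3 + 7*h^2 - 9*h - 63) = (h^2 - 5*h - 6)/(h^2 + 4*h - 21)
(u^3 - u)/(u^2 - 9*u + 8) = u*(u + 1)/(u - 8)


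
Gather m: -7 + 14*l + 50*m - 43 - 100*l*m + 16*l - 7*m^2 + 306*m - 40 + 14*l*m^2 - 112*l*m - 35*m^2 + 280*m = 30*l + m^2*(14*l - 42) + m*(636 - 212*l) - 90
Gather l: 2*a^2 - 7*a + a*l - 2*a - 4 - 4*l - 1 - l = 2*a^2 - 9*a + l*(a - 5) - 5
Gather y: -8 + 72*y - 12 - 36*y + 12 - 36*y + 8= 0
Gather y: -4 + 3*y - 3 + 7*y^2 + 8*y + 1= 7*y^2 + 11*y - 6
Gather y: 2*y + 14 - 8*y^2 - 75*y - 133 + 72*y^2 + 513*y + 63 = 64*y^2 + 440*y - 56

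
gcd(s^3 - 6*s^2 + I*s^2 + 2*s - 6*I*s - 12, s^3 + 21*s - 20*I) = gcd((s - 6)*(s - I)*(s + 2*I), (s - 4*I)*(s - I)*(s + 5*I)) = s - I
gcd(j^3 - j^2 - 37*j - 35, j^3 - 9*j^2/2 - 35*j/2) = j - 7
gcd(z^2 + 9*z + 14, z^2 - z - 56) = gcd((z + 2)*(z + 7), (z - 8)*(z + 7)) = z + 7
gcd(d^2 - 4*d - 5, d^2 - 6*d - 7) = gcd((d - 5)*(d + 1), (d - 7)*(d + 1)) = d + 1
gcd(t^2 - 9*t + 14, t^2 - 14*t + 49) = t - 7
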